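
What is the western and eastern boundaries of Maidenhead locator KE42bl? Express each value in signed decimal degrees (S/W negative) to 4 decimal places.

28.0833, 28.1667

Field K=10, E=4: +10·20° lon, +4·10° lat → SW at lon 20°, lat -50°.
Square 4, 2: +4·2° lon, +2·1° lat → SW at lon 28°, lat -48°.
Subsquare b=1, l=11: +1·0.0833333° lon, +11·0.0416667° lat → SW at lon 28.0833°, lat -47.5417°.
Cell spans 0.0833333° lon × 0.0416667° lat.
west 28.0833, east 28.1667.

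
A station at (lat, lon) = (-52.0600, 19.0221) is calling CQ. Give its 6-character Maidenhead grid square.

JD97mw

Offset from 180°W / 90°S: lon 199.0221°, lat 37.9400°.
Field: 199.0221/20 → 9 → J, 37.9400/10 → 3 → D; chars JD.
Square: 19.0221/2 → 9, 7.9400/1 → 7; chars 97.
Subsquare: 1.0221/0.0833333 → 12 → m, 0.9400/0.0416667 → 22 → w; chars mw.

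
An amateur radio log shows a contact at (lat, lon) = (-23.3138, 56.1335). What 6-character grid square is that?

LG86bq

Add 180° to longitude and 90° to latitude: 236.1335, 66.6862.
Field: lon ⌊236.1335/20⌋ = 11 → L; lat ⌊66.6862/10⌋ = 6 → G.
Square: lon ⌊16.1335/2⌋ = 8; lat ⌊6.6862/1⌋ = 6.
Subsquare: lon ⌊0.1335/0.0833333⌋ = 1 → b; lat ⌊0.6862/0.0416667⌋ = 16 → q.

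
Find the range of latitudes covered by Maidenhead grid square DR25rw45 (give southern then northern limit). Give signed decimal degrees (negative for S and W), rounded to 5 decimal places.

Field D=3, R=17: +3·20° lon, +17·10° lat → SW at lon -120°, lat 80°.
Square 2, 5: +2·2° lon, +5·1° lat → SW at lon -116°, lat 85°.
Subsquare r=17, w=22: +17·0.0833333° lon, +22·0.0416667° lat → SW at lon -114.583°, lat 85.9167°.
Extended square 4, 5: +4·0.00833333° lon, +5·0.00416667° lat → SW at lon -114.55°, lat 85.9375°.
Cell spans 0.00833333° lon × 0.00416667° lat.
south 85.93750, north 85.94167.

85.93750, 85.94167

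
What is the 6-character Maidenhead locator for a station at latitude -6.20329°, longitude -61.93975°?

FI93at

Offset from 180°W / 90°S: lon 118.0602°, lat 83.7967°.
Field: lon ⌊118.0602/20⌋ = 5 → F; lat ⌊83.7967/10⌋ = 8 → I.
Square: lon ⌊18.0602/2⌋ = 9; lat ⌊3.7967/1⌋ = 3.
Subsquare: lon ⌊0.0602/0.0833333⌋ = 0 → a; lat ⌊0.7967/0.0416667⌋ = 19 → t.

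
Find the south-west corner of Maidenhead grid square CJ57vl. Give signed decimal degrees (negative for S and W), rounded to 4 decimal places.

Field C=2, J=9: +2·20° lon, +9·10° lat → SW at lon -140°, lat 0°.
Square 5, 7: +5·2° lon, +7·1° lat → SW at lon -130°, lat 7°.
Subsquare v=21, l=11: +21·0.0833333° lon, +11·0.0416667° lat → SW at lon -128.25°, lat 7.45833°.
latitude 7.4583, longitude -128.2500.

7.4583, -128.2500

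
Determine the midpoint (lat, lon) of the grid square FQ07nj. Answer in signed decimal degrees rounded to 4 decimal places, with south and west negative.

77.3958, -78.8750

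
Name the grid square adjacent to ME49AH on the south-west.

ME39xg

Longitude subsquare a = 0; −1 → -1, wraps to 23 = x, carry into square.
Longitude square 4; −1 → 3.
Latitude subsquare h = 7; −1 → 6 = g.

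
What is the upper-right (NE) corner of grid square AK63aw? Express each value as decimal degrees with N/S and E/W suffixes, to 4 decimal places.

13.9583° N, 167.9167° W

Field A=0, K=10: +0·20° lon, +10·10° lat → SW at lon -180°, lat 10°.
Square 6, 3: +6·2° lon, +3·1° lat → SW at lon -168°, lat 13°.
Subsquare a=0, w=22: +0·0.0833333° lon, +22·0.0416667° lat → SW at lon -168°, lat 13.9167°.
Cell spans 0.0833333° lon × 0.0416667° lat. NE corner is SW corner plus one full cell.
latitude 13.9583° N, longitude 167.9167° W.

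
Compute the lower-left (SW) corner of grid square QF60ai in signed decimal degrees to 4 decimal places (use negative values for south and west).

-39.6667, 152.0000

Field Q=16, F=5: +16·20° lon, +5·10° lat → SW at lon 140°, lat -40°.
Square 6, 0: +6·2° lon, +0·1° lat → SW at lon 152°, lat -40°.
Subsquare a=0, i=8: +0·0.0833333° lon, +8·0.0416667° lat → SW at lon 152°, lat -39.6667°.
latitude -39.6667, longitude 152.0000.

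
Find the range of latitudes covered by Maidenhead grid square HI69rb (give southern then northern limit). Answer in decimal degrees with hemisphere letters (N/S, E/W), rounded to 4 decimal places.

0.9583° S, 0.9167° S

Field H=7, I=8: +7·20° lon, +8·10° lat → SW at lon -40°, lat -10°.
Square 6, 9: +6·2° lon, +9·1° lat → SW at lon -28°, lat -1°.
Subsquare r=17, b=1: +17·0.0833333° lon, +1·0.0416667° lat → SW at lon -26.5833°, lat -0.958333°.
Cell spans 0.0833333° lon × 0.0416667° lat.
south 0.9583° S, north 0.9167° S.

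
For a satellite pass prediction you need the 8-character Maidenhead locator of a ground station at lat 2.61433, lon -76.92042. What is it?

FJ12mo97

Add 180° to longitude and 90° to latitude: 103.07958, 92.61433.
Field: lon ⌊103.07958/20⌋ = 5 → F; lat ⌊92.61433/10⌋ = 9 → J.
Square: lon ⌊3.07958/2⌋ = 1; lat ⌊2.61433/1⌋ = 2.
Subsquare: lon ⌊1.07958/0.0833333⌋ = 12 → m; lat ⌊0.61433/0.0416667⌋ = 14 → o.
Extended square: lon ⌊0.07958/0.00833333⌋ = 9; lat ⌊0.03100/0.00416667⌋ = 7.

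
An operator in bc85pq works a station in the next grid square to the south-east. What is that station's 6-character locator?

BC85qp

Longitude subsquare p = 15; +1 → 16 = q.
Latitude subsquare q = 16; −1 → 15 = p.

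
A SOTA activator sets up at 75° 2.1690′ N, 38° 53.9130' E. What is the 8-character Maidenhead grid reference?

KQ95ka78

Add 180° to longitude and 90° to latitude: 218.89855, 165.03615.
Field (20°×10°, letters A–R): 218.89855/20 → 10 → K, 165.03615/10 → 16 → Q; chars KQ.
Square (2°×1°, digits 0–9): 18.89855/2 → 9, 5.03615/1 → 5; chars 95.
Subsquare (5′×2.5′, letters a–x): 0.89855/0.0833333 → 10 → k, 0.03615/0.0416667 → 0 → a; chars ka.
Extended square (30″×15″, digits 0–9): 0.06522/0.00833333 → 7, 0.03615/0.00416667 → 8; chars 78.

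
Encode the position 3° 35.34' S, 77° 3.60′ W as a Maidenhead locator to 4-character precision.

Add 180° to longitude and 90° to latitude: 102.94, 86.41.
Field: 102.94/20 → 5 → F, 86.41/10 → 8 → I; chars FI.
Square: 2.94/2 → 1, 6.41/1 → 6; chars 16.

FI16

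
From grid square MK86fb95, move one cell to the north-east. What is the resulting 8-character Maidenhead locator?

MK86gb06

Longitude extended square 9; +1 → 10, wraps to 0, carry into subsquare.
Longitude subsquare f = 5; +1 → 6 = g.
Latitude extended square 5; +1 → 6.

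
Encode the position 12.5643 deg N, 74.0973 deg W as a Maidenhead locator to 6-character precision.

FK22wn

Add 180° to longitude and 90° to latitude: 105.9027, 102.5643.
Field: lon ⌊105.9027/20⌋ = 5 → F; lat ⌊102.5643/10⌋ = 10 → K.
Square: lon ⌊5.9027/2⌋ = 2; lat ⌊2.5643/1⌋ = 2.
Subsquare: lon ⌊1.9027/0.0833333⌋ = 22 → w; lat ⌊0.5643/0.0416667⌋ = 13 → n.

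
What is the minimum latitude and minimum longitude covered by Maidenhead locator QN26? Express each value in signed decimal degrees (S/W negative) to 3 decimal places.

Field Q=16, N=13: +16·20° lon, +13·10° lat → SW at lon 140°, lat 40°.
Square 2, 6: +2·2° lon, +6·1° lat → SW at lon 144°, lat 46°.
latitude 46.000, longitude 144.000.

46.000, 144.000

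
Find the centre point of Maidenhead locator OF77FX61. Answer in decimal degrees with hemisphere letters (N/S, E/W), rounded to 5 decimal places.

32.03542° S, 114.47083° E

Field O=14, F=5: +14·20° lon, +5·10° lat → SW at lon 100°, lat -40°.
Square 7, 7: +7·2° lon, +7·1° lat → SW at lon 114°, lat -33°.
Subsquare f=5, x=23: +5·0.0833333° lon, +23·0.0416667° lat → SW at lon 114.417°, lat -32.0417°.
Extended square 6, 1: +6·0.00833333° lon, +1·0.00416667° lat → SW at lon 114.467°, lat -32.0375°.
Cell spans 0.00833333° lon × 0.00416667° lat. Centre is SW corner plus half of each.
latitude 32.03542° S, longitude 114.47083° E.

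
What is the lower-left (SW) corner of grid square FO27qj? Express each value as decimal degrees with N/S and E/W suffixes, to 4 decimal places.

Field F=5, O=14: +5·20° lon, +14·10° lat → SW at lon -80°, lat 50°.
Square 2, 7: +2·2° lon, +7·1° lat → SW at lon -76°, lat 57°.
Subsquare q=16, j=9: +16·0.0833333° lon, +9·0.0416667° lat → SW at lon -74.6667°, lat 57.375°.
latitude 57.3750° N, longitude 74.6667° W.

57.3750° N, 74.6667° W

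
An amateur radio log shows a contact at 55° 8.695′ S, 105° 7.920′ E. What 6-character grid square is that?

OD24nu

Shift to the Maidenhead origin (180°W, 90°S): lon 285.1320, lat 34.8551.
Field (20°×10°, letters A–R): 285.1320/20 → 14 → O, 34.8551/10 → 3 → D; chars OD.
Square (2°×1°, digits 0–9): 5.1320/2 → 2, 4.8551/1 → 4; chars 24.
Subsquare (5′×2.5′, letters a–x): 1.1320/0.0833333 → 13 → n, 0.8551/0.0416667 → 20 → u; chars nu.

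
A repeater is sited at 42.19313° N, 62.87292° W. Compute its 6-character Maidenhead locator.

Shift to the Maidenhead origin (180°W, 90°S): lon 117.1271, lat 132.1931.
Field (20°×10°, letters A–R): lon ⌊117.1271/20⌋ = 5 → F; lat ⌊132.1931/10⌋ = 13 → N.
Square (2°×1°, digits 0–9): lon ⌊17.1271/2⌋ = 8; lat ⌊2.1931/1⌋ = 2.
Subsquare (5′×2.5′, letters a–x): lon ⌊1.1271/0.0833333⌋ = 13 → n; lat ⌊0.1931/0.0416667⌋ = 4 → e.

FN82ne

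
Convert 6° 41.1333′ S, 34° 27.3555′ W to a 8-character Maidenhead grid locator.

HI23sh55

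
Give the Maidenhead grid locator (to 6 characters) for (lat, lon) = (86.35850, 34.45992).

KR76fi

Offset from 180°W / 90°S: lon 214.4599°, lat 176.3585°.
Field (20°×10°, letters A–R): 214.4599/20 → 10 → K, 176.3585/10 → 17 → R; chars KR.
Square (2°×1°, digits 0–9): 14.4599/2 → 7, 6.3585/1 → 6; chars 76.
Subsquare (5′×2.5′, letters a–x): 0.4599/0.0833333 → 5 → f, 0.3585/0.0416667 → 8 → i; chars fi.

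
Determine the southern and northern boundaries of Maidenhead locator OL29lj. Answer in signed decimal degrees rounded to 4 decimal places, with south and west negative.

29.3750, 29.4167

Field O=14, L=11: +14·20° lon, +11·10° lat → SW at lon 100°, lat 20°.
Square 2, 9: +2·2° lon, +9·1° lat → SW at lon 104°, lat 29°.
Subsquare l=11, j=9: +11·0.0833333° lon, +9·0.0416667° lat → SW at lon 104.917°, lat 29.375°.
Cell spans 0.0833333° lon × 0.0416667° lat.
south 29.3750, north 29.4167.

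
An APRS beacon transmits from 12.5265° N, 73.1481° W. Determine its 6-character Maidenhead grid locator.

Offset from 180°W / 90°S: lon 106.8519°, lat 102.5265°.
Field: lon ⌊106.8519/20⌋ = 5 → F; lat ⌊102.5265/10⌋ = 10 → K.
Square: lon ⌊6.8519/2⌋ = 3; lat ⌊2.5265/1⌋ = 2.
Subsquare: lon ⌊0.8519/0.0833333⌋ = 10 → k; lat ⌊0.5265/0.0416667⌋ = 12 → m.

FK32km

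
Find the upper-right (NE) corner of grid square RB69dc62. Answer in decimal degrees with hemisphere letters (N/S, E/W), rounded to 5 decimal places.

Field R=17, B=1: +17·20° lon, +1·10° lat → SW at lon 160°, lat -80°.
Square 6, 9: +6·2° lon, +9·1° lat → SW at lon 172°, lat -71°.
Subsquare d=3, c=2: +3·0.0833333° lon, +2·0.0416667° lat → SW at lon 172.25°, lat -70.9167°.
Extended square 6, 2: +6·0.00833333° lon, +2·0.00416667° lat → SW at lon 172.3°, lat -70.9083°.
Cell spans 0.00833333° lon × 0.00416667° lat. NE corner is SW corner plus one full cell.
latitude 70.90417° S, longitude 172.30833° E.

70.90417° S, 172.30833° E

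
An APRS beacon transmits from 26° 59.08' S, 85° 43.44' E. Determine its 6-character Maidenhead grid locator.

NG23ua

Offset from 180°W / 90°S: lon 265.7240°, lat 63.0153°.
Field: 265.7240/20 → 13 → N, 63.0153/10 → 6 → G; chars NG.
Square: 5.7240/2 → 2, 3.0153/1 → 3; chars 23.
Subsquare: 1.7240/0.0833333 → 20 → u, 0.0153/0.0416667 → 0 → a; chars ua.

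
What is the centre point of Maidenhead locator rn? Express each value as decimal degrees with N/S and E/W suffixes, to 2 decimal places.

Field R=17, N=13: +17·20° lon, +13·10° lat → SW at lon 160°, lat 40°.
Cell spans 20° lon × 10° lat. Centre is SW corner plus half of each.
latitude 45.00° N, longitude 170.00° E.

45.00° N, 170.00° E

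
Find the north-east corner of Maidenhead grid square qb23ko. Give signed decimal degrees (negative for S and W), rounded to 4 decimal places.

-76.3750, 144.9167

Field Q=16, B=1: +16·20° lon, +1·10° lat → SW at lon 140°, lat -80°.
Square 2, 3: +2·2° lon, +3·1° lat → SW at lon 144°, lat -77°.
Subsquare k=10, o=14: +10·0.0833333° lon, +14·0.0416667° lat → SW at lon 144.833°, lat -76.4167°.
Cell spans 0.0833333° lon × 0.0416667° lat. NE corner is SW corner plus one full cell.
latitude -76.3750, longitude 144.9167.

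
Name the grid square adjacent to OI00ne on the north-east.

OI00of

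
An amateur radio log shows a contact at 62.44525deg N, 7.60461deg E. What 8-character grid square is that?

JP32tk26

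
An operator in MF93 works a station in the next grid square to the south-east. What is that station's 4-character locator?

Longitude square 9; +1 → 10, wraps to 0, carry into field.
Longitude field M = 12; +1 → 13 = N.
Latitude square 3; −1 → 2.

NF02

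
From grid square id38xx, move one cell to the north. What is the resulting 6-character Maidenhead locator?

ID39xa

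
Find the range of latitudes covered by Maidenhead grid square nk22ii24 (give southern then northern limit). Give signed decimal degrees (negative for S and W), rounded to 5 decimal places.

12.35000, 12.35417

Field N=13, K=10: +13·20° lon, +10·10° lat → SW at lon 80°, lat 10°.
Square 2, 2: +2·2° lon, +2·1° lat → SW at lon 84°, lat 12°.
Subsquare i=8, i=8: +8·0.0833333° lon, +8·0.0416667° lat → SW at lon 84.6667°, lat 12.3333°.
Extended square 2, 4: +2·0.00833333° lon, +4·0.00416667° lat → SW at lon 84.6833°, lat 12.35°.
Cell spans 0.00833333° lon × 0.00416667° lat.
south 12.35000, north 12.35417.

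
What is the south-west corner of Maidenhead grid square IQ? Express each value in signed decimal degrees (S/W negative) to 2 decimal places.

70.00, -20.00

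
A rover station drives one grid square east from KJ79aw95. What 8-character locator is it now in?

Longitude extended square 9; +1 → 10, wraps to 0, carry into subsquare.
Longitude subsquare a = 0; +1 → 1 = b.
The latitude characters are unchanged.

KJ79bw05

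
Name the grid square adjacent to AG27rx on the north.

AG28ra

Latitude subsquare x = 23; +1 → 24, wraps to 0 = a, carry into square.
Latitude square 7; +1 → 8.
The longitude characters are unchanged.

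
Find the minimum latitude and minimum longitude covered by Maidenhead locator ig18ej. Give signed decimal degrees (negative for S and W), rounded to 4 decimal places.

-21.6250, -17.6667

Field I=8, G=6: +8·20° lon, +6·10° lat → SW at lon -20°, lat -30°.
Square 1, 8: +1·2° lon, +8·1° lat → SW at lon -18°, lat -22°.
Subsquare e=4, j=9: +4·0.0833333° lon, +9·0.0416667° lat → SW at lon -17.6667°, lat -21.625°.
latitude -21.6250, longitude -17.6667.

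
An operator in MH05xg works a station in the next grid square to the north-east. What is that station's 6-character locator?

Longitude subsquare x = 23; +1 → 24, wraps to 0 = a, carry into square.
Longitude square 0; +1 → 1.
Latitude subsquare g = 6; +1 → 7 = h.

MH15ah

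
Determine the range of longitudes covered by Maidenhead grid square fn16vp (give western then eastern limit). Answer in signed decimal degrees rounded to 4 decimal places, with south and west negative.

-76.2500, -76.1667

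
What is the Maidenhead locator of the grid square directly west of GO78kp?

GO78jp

Longitude subsquare k = 10; −1 → 9 = j.
The latitude characters are unchanged.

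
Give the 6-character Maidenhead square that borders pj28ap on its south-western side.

Longitude subsquare a = 0; −1 → -1, wraps to 23 = x, carry into square.
Longitude square 2; −1 → 1.
Latitude subsquare p = 15; −1 → 14 = o.

PJ18xo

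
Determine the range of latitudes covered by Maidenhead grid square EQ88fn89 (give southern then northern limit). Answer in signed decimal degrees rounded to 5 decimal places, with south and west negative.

78.57917, 78.58333

Field E=4, Q=16: +4·20° lon, +16·10° lat → SW at lon -100°, lat 70°.
Square 8, 8: +8·2° lon, +8·1° lat → SW at lon -84°, lat 78°.
Subsquare f=5, n=13: +5·0.0833333° lon, +13·0.0416667° lat → SW at lon -83.5833°, lat 78.5417°.
Extended square 8, 9: +8·0.00833333° lon, +9·0.00416667° lat → SW at lon -83.5167°, lat 78.5792°.
Cell spans 0.00833333° lon × 0.00416667° lat.
south 78.57917, north 78.58333.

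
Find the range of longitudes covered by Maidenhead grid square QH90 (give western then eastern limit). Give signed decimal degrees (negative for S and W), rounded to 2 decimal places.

Field Q=16, H=7: +16·20° lon, +7·10° lat → SW at lon 140°, lat -20°.
Square 9, 0: +9·2° lon, +0·1° lat → SW at lon 158°, lat -20°.
Cell spans 2° lon × 1° lat.
west 158.00, east 160.00.

158.00, 160.00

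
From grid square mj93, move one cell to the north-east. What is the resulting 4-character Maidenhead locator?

Longitude square 9; +1 → 10, wraps to 0, carry into field.
Longitude field M = 12; +1 → 13 = N.
Latitude square 3; +1 → 4.

NJ04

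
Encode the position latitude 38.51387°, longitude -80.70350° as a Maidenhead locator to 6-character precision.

EM98pm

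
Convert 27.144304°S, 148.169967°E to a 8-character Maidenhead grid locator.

Shift to the Maidenhead origin (180°W, 90°S): lon 328.16997, lat 62.85570.
Field: 328.16997/20 → 16 → Q, 62.85570/10 → 6 → G; chars QG.
Square: 8.16997/2 → 4, 2.85570/1 → 2; chars 42.
Subsquare: 0.16997/0.0833333 → 2 → c, 0.85570/0.0416667 → 20 → u; chars cu.
Extended square: 0.00330/0.00833333 → 0, 0.02236/0.00416667 → 5; chars 05.

QG42cu05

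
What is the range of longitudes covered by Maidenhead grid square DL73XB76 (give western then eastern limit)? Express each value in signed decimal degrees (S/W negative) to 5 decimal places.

Field D=3, L=11: +3·20° lon, +11·10° lat → SW at lon -120°, lat 20°.
Square 7, 3: +7·2° lon, +3·1° lat → SW at lon -106°, lat 23°.
Subsquare x=23, b=1: +23·0.0833333° lon, +1·0.0416667° lat → SW at lon -104.083°, lat 23.0417°.
Extended square 7, 6: +7·0.00833333° lon, +6·0.00416667° lat → SW at lon -104.025°, lat 23.0667°.
Cell spans 0.00833333° lon × 0.00416667° lat.
west -104.02500, east -104.01667.

-104.02500, -104.01667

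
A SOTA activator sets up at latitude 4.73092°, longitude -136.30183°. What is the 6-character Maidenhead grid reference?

Shift to the Maidenhead origin (180°W, 90°S): lon 43.6982, lat 94.7309.
Field: 43.6982/20 → 2 → C, 94.7309/10 → 9 → J; chars CJ.
Square: 3.6982/2 → 1, 4.7309/1 → 4; chars 14.
Subsquare: 1.6982/0.0833333 → 20 → u, 0.7309/0.0416667 → 17 → r; chars ur.

CJ14ur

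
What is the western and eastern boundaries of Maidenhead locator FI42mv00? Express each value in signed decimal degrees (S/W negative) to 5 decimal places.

Field F=5, I=8: +5·20° lon, +8·10° lat → SW at lon -80°, lat -10°.
Square 4, 2: +4·2° lon, +2·1° lat → SW at lon -72°, lat -8°.
Subsquare m=12, v=21: +12·0.0833333° lon, +21·0.0416667° lat → SW at lon -71°, lat -7.125°.
Extended square 0, 0: +0·0.00833333° lon, +0·0.00416667° lat → SW at lon -71°, lat -7.125°.
Cell spans 0.00833333° lon × 0.00416667° lat.
west -71.00000, east -70.99167.

-71.00000, -70.99167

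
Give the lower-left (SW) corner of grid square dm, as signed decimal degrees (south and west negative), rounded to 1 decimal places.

30.0, -120.0

Field D=3, M=12: +3·20° lon, +12·10° lat → SW at lon -120°, lat 30°.
latitude 30.0, longitude -120.0.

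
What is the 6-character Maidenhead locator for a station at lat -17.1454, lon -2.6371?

IH82qu

Add 180° to longitude and 90° to latitude: 177.3629, 72.8546.
Field (20°×10°, letters A–R): lon ⌊177.3629/20⌋ = 8 → I; lat ⌊72.8546/10⌋ = 7 → H.
Square (2°×1°, digits 0–9): lon ⌊17.3629/2⌋ = 8; lat ⌊2.8546/1⌋ = 2.
Subsquare (5′×2.5′, letters a–x): lon ⌊1.3629/0.0833333⌋ = 16 → q; lat ⌊0.8546/0.0416667⌋ = 20 → u.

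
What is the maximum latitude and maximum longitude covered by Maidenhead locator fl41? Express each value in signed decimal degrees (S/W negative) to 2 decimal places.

22.00, -70.00

Field F=5, L=11: +5·20° lon, +11·10° lat → SW at lon -80°, lat 20°.
Square 4, 1: +4·2° lon, +1·1° lat → SW at lon -72°, lat 21°.
Cell spans 2° lon × 1° lat. NE corner is SW corner plus one full cell.
latitude 22.00, longitude -70.00.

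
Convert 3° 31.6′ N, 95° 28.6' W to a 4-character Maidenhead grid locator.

EJ23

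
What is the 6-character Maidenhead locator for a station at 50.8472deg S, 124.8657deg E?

PD29kd

Shift to the Maidenhead origin (180°W, 90°S): lon 304.8657, lat 39.1528.
Field: 304.8657/20 → 15 → P, 39.1528/10 → 3 → D; chars PD.
Square: 4.8657/2 → 2, 9.1528/1 → 9; chars 29.
Subsquare: 0.8657/0.0833333 → 10 → k, 0.1528/0.0416667 → 3 → d; chars kd.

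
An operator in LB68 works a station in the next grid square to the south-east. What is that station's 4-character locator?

LB77

Longitude square 6; +1 → 7.
Latitude square 8; −1 → 7.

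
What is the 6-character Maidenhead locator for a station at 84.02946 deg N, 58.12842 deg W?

Shift to the Maidenhead origin (180°W, 90°S): lon 121.8716, lat 174.0295.
Field: 121.8716/20 → 6 → G, 174.0295/10 → 17 → R; chars GR.
Square: 1.8716/2 → 0, 4.0295/1 → 4; chars 04.
Subsquare: 1.8716/0.0833333 → 22 → w, 0.0295/0.0416667 → 0 → a; chars wa.

GR04wa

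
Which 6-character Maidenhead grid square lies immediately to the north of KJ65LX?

Latitude subsquare x = 23; +1 → 24, wraps to 0 = a, carry into square.
Latitude square 5; +1 → 6.
The longitude characters are unchanged.

KJ66la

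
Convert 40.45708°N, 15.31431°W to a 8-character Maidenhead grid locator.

IN20ik29

Offset from 180°W / 90°S: lon 164.68569°, lat 130.45708°.
Field (20°×10°, letters A–R): lon ⌊164.68569/20⌋ = 8 → I; lat ⌊130.45708/10⌋ = 13 → N.
Square (2°×1°, digits 0–9): lon ⌊4.68569/2⌋ = 2; lat ⌊0.45708/1⌋ = 0.
Subsquare (5′×2.5′, letters a–x): lon ⌊0.68569/0.0833333⌋ = 8 → i; lat ⌊0.45708/0.0416667⌋ = 10 → k.
Extended square (30″×15″, digits 0–9): lon ⌊0.01902/0.00833333⌋ = 2; lat ⌊0.04041/0.00416667⌋ = 9.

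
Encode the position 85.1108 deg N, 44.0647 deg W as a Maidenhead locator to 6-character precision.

Offset from 180°W / 90°S: lon 135.9353°, lat 175.1108°.
Field: 135.9353/20 → 6 → G, 175.1108/10 → 17 → R; chars GR.
Square: 15.9353/2 → 7, 5.1108/1 → 5; chars 75.
Subsquare: 1.9353/0.0833333 → 23 → x, 0.1108/0.0416667 → 2 → c; chars xc.

GR75xc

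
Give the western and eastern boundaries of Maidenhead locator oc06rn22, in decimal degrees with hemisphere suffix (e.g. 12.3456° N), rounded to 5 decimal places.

101.43333° E, 101.44167° E

Field O=14, C=2: +14·20° lon, +2·10° lat → SW at lon 100°, lat -70°.
Square 0, 6: +0·2° lon, +6·1° lat → SW at lon 100°, lat -64°.
Subsquare r=17, n=13: +17·0.0833333° lon, +13·0.0416667° lat → SW at lon 101.417°, lat -63.4583°.
Extended square 2, 2: +2·0.00833333° lon, +2·0.00416667° lat → SW at lon 101.433°, lat -63.45°.
Cell spans 0.00833333° lon × 0.00416667° lat.
west 101.43333° E, east 101.44167° E.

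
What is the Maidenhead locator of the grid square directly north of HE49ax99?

HF40aa90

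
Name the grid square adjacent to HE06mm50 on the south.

HE06ml59

Latitude extended square 0; −1 → -1, wraps to 9, carry into subsquare.
Latitude subsquare m = 12; −1 → 11 = l.
The longitude characters are unchanged.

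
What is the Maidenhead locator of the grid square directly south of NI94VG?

NI94vf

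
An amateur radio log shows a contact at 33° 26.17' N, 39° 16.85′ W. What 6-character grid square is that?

Offset from 180°W / 90°S: lon 140.7192°, lat 123.4362°.
Field: lon ⌊140.7192/20⌋ = 7 → H; lat ⌊123.4362/10⌋ = 12 → M.
Square: lon ⌊0.7192/2⌋ = 0; lat ⌊3.4362/1⌋ = 3.
Subsquare: lon ⌊0.7192/0.0833333⌋ = 8 → i; lat ⌊0.4362/0.0416667⌋ = 10 → k.

HM03ik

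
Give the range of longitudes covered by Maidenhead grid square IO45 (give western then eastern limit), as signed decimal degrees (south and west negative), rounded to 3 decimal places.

-12.000, -10.000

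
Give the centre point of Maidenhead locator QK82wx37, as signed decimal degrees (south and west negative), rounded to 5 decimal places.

Field Q=16, K=10: +16·20° lon, +10·10° lat → SW at lon 140°, lat 10°.
Square 8, 2: +8·2° lon, +2·1° lat → SW at lon 156°, lat 12°.
Subsquare w=22, x=23: +22·0.0833333° lon, +23·0.0416667° lat → SW at lon 157.833°, lat 12.9583°.
Extended square 3, 7: +3·0.00833333° lon, +7·0.00416667° lat → SW at lon 157.858°, lat 12.9875°.
Cell spans 0.00833333° lon × 0.00416667° lat. Centre is SW corner plus half of each.
latitude 12.98958, longitude 157.86250.

12.98958, 157.86250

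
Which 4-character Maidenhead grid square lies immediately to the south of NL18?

Latitude square 8; −1 → 7.
The longitude characters are unchanged.

NL17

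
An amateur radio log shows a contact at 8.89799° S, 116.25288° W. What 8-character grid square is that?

Shift to the Maidenhead origin (180°W, 90°S): lon 63.74712, lat 81.10201.
Field: 63.74712/20 → 3 → D, 81.10201/10 → 8 → I; chars DI.
Square: 3.74712/2 → 1, 1.10201/1 → 1; chars 11.
Subsquare: 1.74712/0.0833333 → 20 → u, 0.10201/0.0416667 → 2 → c; chars uc.
Extended square: 0.08045/0.00833333 → 9, 0.01868/0.00416667 → 4; chars 94.

DI11uc94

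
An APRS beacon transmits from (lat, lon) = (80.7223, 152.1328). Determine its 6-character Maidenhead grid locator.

Offset from 180°W / 90°S: lon 332.1328°, lat 170.7223°.
Field: lon ⌊332.1328/20⌋ = 16 → Q; lat ⌊170.7223/10⌋ = 17 → R.
Square: lon ⌊12.1328/2⌋ = 6; lat ⌊0.7223/1⌋ = 0.
Subsquare: lon ⌊0.1328/0.0833333⌋ = 1 → b; lat ⌊0.7223/0.0416667⌋ = 17 → r.

QR60br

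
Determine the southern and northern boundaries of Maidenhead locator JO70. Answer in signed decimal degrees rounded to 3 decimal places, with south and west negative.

Field J=9, O=14: +9·20° lon, +14·10° lat → SW at lon 0°, lat 50°.
Square 7, 0: +7·2° lon, +0·1° lat → SW at lon 14°, lat 50°.
Cell spans 2° lon × 1° lat.
south 50.000, north 51.000.

50.000, 51.000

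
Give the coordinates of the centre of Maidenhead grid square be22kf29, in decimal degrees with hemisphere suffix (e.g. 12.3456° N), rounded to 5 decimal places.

47.75208° S, 155.14583° W

Field B=1, E=4: +1·20° lon, +4·10° lat → SW at lon -160°, lat -50°.
Square 2, 2: +2·2° lon, +2·1° lat → SW at lon -156°, lat -48°.
Subsquare k=10, f=5: +10·0.0833333° lon, +5·0.0416667° lat → SW at lon -155.167°, lat -47.7917°.
Extended square 2, 9: +2·0.00833333° lon, +9·0.00416667° lat → SW at lon -155.15°, lat -47.7542°.
Cell spans 0.00833333° lon × 0.00416667° lat. Centre is SW corner plus half of each.
latitude 47.75208° S, longitude 155.14583° W.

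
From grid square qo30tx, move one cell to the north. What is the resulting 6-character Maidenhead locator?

QO31ta

Latitude subsquare x = 23; +1 → 24, wraps to 0 = a, carry into square.
Latitude square 0; +1 → 1.
The longitude characters are unchanged.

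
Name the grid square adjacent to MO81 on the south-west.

MO70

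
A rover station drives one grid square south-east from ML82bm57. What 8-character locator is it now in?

ML82bm66

Longitude extended square 5; +1 → 6.
Latitude extended square 7; −1 → 6.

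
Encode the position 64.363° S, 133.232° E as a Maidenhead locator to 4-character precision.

Offset from 180°W / 90°S: lon 313.23°, lat 25.64°.
Field: 313.23/20 → 15 → P, 25.64/10 → 2 → C; chars PC.
Square: 13.23/2 → 6, 5.64/1 → 5; chars 65.

PC65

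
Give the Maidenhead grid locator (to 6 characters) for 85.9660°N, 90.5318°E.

NR55gx

Shift to the Maidenhead origin (180°W, 90°S): lon 270.5318, lat 175.9660.
Field: 270.5318/20 → 13 → N, 175.9660/10 → 17 → R; chars NR.
Square: 10.5318/2 → 5, 5.9660/1 → 5; chars 55.
Subsquare: 0.5318/0.0833333 → 6 → g, 0.9660/0.0416667 → 23 → x; chars gx.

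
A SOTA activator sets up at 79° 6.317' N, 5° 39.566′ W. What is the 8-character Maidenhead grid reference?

Offset from 180°W / 90°S: lon 174.34057°, lat 169.10528°.
Field (20°×10°, letters A–R): lon ⌊174.34057/20⌋ = 8 → I; lat ⌊169.10528/10⌋ = 16 → Q.
Square (2°×1°, digits 0–9): lon ⌊14.34057/2⌋ = 7; lat ⌊9.10528/1⌋ = 9.
Subsquare (5′×2.5′, letters a–x): lon ⌊0.34057/0.0833333⌋ = 4 → e; lat ⌊0.10528/0.0416667⌋ = 2 → c.
Extended square (30″×15″, digits 0–9): lon ⌊0.00723/0.00833333⌋ = 0; lat ⌊0.02195/0.00416667⌋ = 5.

IQ79ec05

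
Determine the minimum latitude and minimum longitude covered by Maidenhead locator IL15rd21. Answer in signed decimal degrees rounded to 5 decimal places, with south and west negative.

Field I=8, L=11: +8·20° lon, +11·10° lat → SW at lon -20°, lat 20°.
Square 1, 5: +1·2° lon, +5·1° lat → SW at lon -18°, lat 25°.
Subsquare r=17, d=3: +17·0.0833333° lon, +3·0.0416667° lat → SW at lon -16.5833°, lat 25.125°.
Extended square 2, 1: +2·0.00833333° lon, +1·0.00416667° lat → SW at lon -16.5667°, lat 25.1292°.
latitude 25.12917, longitude -16.56667.

25.12917, -16.56667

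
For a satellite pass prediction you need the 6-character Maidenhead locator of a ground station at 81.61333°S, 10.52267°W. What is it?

IA48rj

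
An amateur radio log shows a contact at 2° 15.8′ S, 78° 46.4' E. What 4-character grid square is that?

MI97

Offset from 180°W / 90°S: lon 258.77°, lat 87.74°.
Field (20°×10°, letters A–R): lon ⌊258.77/20⌋ = 12 → M; lat ⌊87.74/10⌋ = 8 → I.
Square (2°×1°, digits 0–9): lon ⌊18.77/2⌋ = 9; lat ⌊7.74/1⌋ = 7.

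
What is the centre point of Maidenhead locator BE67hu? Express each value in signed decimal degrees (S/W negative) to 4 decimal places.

Field B=1, E=4: +1·20° lon, +4·10° lat → SW at lon -160°, lat -50°.
Square 6, 7: +6·2° lon, +7·1° lat → SW at lon -148°, lat -43°.
Subsquare h=7, u=20: +7·0.0833333° lon, +20·0.0416667° lat → SW at lon -147.417°, lat -42.1667°.
Cell spans 0.0833333° lon × 0.0416667° lat. Centre is SW corner plus half of each.
latitude -42.1458, longitude -147.3750.

-42.1458, -147.3750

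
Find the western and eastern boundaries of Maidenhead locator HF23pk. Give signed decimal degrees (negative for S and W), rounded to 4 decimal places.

Field H=7, F=5: +7·20° lon, +5·10° lat → SW at lon -40°, lat -40°.
Square 2, 3: +2·2° lon, +3·1° lat → SW at lon -36°, lat -37°.
Subsquare p=15, k=10: +15·0.0833333° lon, +10·0.0416667° lat → SW at lon -34.75°, lat -36.5833°.
Cell spans 0.0833333° lon × 0.0416667° lat.
west -34.7500, east -34.6667.

-34.7500, -34.6667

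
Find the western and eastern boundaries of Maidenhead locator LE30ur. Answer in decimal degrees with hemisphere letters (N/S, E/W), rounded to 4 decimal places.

Field L=11, E=4: +11·20° lon, +4·10° lat → SW at lon 40°, lat -50°.
Square 3, 0: +3·2° lon, +0·1° lat → SW at lon 46°, lat -50°.
Subsquare u=20, r=17: +20·0.0833333° lon, +17·0.0416667° lat → SW at lon 47.6667°, lat -49.2917°.
Cell spans 0.0833333° lon × 0.0416667° lat.
west 47.6667° E, east 47.7500° E.

47.6667° E, 47.7500° E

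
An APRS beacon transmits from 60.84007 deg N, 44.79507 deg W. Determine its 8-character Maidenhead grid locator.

GP70ou41

Add 180° to longitude and 90° to latitude: 135.20493, 150.84007.
Field: lon ⌊135.20493/20⌋ = 6 → G; lat ⌊150.84007/10⌋ = 15 → P.
Square: lon ⌊15.20493/2⌋ = 7; lat ⌊0.84007/1⌋ = 0.
Subsquare: lon ⌊1.20493/0.0833333⌋ = 14 → o; lat ⌊0.84007/0.0416667⌋ = 20 → u.
Extended square: lon ⌊0.03826/0.00833333⌋ = 4; lat ⌊0.00674/0.00416667⌋ = 1.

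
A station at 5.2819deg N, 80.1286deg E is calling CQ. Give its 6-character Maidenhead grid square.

Shift to the Maidenhead origin (180°W, 90°S): lon 260.1286, lat 95.2819.
Field (20°×10°, letters A–R): 260.1286/20 → 13 → N, 95.2819/10 → 9 → J; chars NJ.
Square (2°×1°, digits 0–9): 0.1286/2 → 0, 5.2819/1 → 5; chars 05.
Subsquare (5′×2.5′, letters a–x): 0.1286/0.0833333 → 1 → b, 0.2819/0.0416667 → 6 → g; chars bg.

NJ05bg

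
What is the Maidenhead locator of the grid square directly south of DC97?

DC96

Latitude square 7; −1 → 6.
The longitude characters are unchanged.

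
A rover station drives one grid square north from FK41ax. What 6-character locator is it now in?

FK42aa

Latitude subsquare x = 23; +1 → 24, wraps to 0 = a, carry into square.
Latitude square 1; +1 → 2.
The longitude characters are unchanged.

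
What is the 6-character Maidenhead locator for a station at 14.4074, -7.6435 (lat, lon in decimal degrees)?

IK64ej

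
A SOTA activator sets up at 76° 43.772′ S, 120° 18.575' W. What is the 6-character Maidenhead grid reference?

Shift to the Maidenhead origin (180°W, 90°S): lon 59.6904, lat 13.2705.
Field: 59.6904/20 → 2 → C, 13.2705/10 → 1 → B; chars CB.
Square: 19.6904/2 → 9, 3.2705/1 → 3; chars 93.
Subsquare: 1.6904/0.0833333 → 20 → u, 0.2705/0.0416667 → 6 → g; chars ug.

CB93ug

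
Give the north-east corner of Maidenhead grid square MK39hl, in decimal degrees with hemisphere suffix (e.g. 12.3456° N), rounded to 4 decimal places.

Field M=12, K=10: +12·20° lon, +10·10° lat → SW at lon 60°, lat 10°.
Square 3, 9: +3·2° lon, +9·1° lat → SW at lon 66°, lat 19°.
Subsquare h=7, l=11: +7·0.0833333° lon, +11·0.0416667° lat → SW at lon 66.5833°, lat 19.4583°.
Cell spans 0.0833333° lon × 0.0416667° lat. NE corner is SW corner plus one full cell.
latitude 19.5000° N, longitude 66.6667° E.

19.5000° N, 66.6667° E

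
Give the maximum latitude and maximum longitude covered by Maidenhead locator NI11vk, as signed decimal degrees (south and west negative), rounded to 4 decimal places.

-8.5417, 83.8333

Field N=13, I=8: +13·20° lon, +8·10° lat → SW at lon 80°, lat -10°.
Square 1, 1: +1·2° lon, +1·1° lat → SW at lon 82°, lat -9°.
Subsquare v=21, k=10: +21·0.0833333° lon, +10·0.0416667° lat → SW at lon 83.75°, lat -8.58333°.
Cell spans 0.0833333° lon × 0.0416667° lat. NE corner is SW corner plus one full cell.
latitude -8.5417, longitude 83.8333.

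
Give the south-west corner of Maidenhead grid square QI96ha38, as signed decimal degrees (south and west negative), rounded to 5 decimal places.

-3.96667, 158.60833

Field Q=16, I=8: +16·20° lon, +8·10° lat → SW at lon 140°, lat -10°.
Square 9, 6: +9·2° lon, +6·1° lat → SW at lon 158°, lat -4°.
Subsquare h=7, a=0: +7·0.0833333° lon, +0·0.0416667° lat → SW at lon 158.583°, lat -4°.
Extended square 3, 8: +3·0.00833333° lon, +8·0.00416667° lat → SW at lon 158.608°, lat -3.96667°.
latitude -3.96667, longitude 158.60833.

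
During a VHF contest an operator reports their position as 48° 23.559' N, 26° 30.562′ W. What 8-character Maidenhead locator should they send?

HN68rj84

Shift to the Maidenhead origin (180°W, 90°S): lon 153.49063, lat 138.39265.
Field: lon ⌊153.49063/20⌋ = 7 → H; lat ⌊138.39265/10⌋ = 13 → N.
Square: lon ⌊13.49063/2⌋ = 6; lat ⌊8.39265/1⌋ = 8.
Subsquare: lon ⌊1.49063/0.0833333⌋ = 17 → r; lat ⌊0.39265/0.0416667⌋ = 9 → j.
Extended square: lon ⌊0.07397/0.00833333⌋ = 8; lat ⌊0.01765/0.00416667⌋ = 4.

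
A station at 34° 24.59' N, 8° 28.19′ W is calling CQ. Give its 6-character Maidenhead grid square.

Add 180° to longitude and 90° to latitude: 171.5302, 124.4098.
Field: lon ⌊171.5302/20⌋ = 8 → I; lat ⌊124.4098/10⌋ = 12 → M.
Square: lon ⌊11.5302/2⌋ = 5; lat ⌊4.4098/1⌋ = 4.
Subsquare: lon ⌊1.5302/0.0833333⌋ = 18 → s; lat ⌊0.4098/0.0416667⌋ = 9 → j.

IM54sj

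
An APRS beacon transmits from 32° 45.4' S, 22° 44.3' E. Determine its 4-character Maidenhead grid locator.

Shift to the Maidenhead origin (180°W, 90°S): lon 202.74, lat 57.24.
Field: lon ⌊202.74/20⌋ = 10 → K; lat ⌊57.24/10⌋ = 5 → F.
Square: lon ⌊2.74/2⌋ = 1; lat ⌊7.24/1⌋ = 7.

KF17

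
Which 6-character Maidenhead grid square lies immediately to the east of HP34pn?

HP34qn

Longitude subsquare p = 15; +1 → 16 = q.
The latitude characters are unchanged.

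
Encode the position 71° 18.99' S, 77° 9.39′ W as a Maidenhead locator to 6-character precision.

Shift to the Maidenhead origin (180°W, 90°S): lon 102.8435, lat 18.6835.
Field: 102.8435/20 → 5 → F, 18.6835/10 → 1 → B; chars FB.
Square: 2.8435/2 → 1, 8.6835/1 → 8; chars 18.
Subsquare: 0.8435/0.0833333 → 10 → k, 0.6835/0.0416667 → 16 → q; chars kq.

FB18kq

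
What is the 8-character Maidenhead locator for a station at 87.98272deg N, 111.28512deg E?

OR57px45

Shift to the Maidenhead origin (180°W, 90°S): lon 291.28512, lat 177.98272.
Field (20°×10°, letters A–R): lon ⌊291.28512/20⌋ = 14 → O; lat ⌊177.98272/10⌋ = 17 → R.
Square (2°×1°, digits 0–9): lon ⌊11.28512/2⌋ = 5; lat ⌊7.98272/1⌋ = 7.
Subsquare (5′×2.5′, letters a–x): lon ⌊1.28512/0.0833333⌋ = 15 → p; lat ⌊0.98272/0.0416667⌋ = 23 → x.
Extended square (30″×15″, digits 0–9): lon ⌊0.03512/0.00833333⌋ = 4; lat ⌊0.02439/0.00416667⌋ = 5.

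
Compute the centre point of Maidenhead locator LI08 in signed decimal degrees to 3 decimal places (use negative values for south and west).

-1.500, 41.000

Field L=11, I=8: +11·20° lon, +8·10° lat → SW at lon 40°, lat -10°.
Square 0, 8: +0·2° lon, +8·1° lat → SW at lon 40°, lat -2°.
Cell spans 2° lon × 1° lat. Centre is SW corner plus half of each.
latitude -1.500, longitude 41.000.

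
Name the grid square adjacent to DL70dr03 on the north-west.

Longitude extended square 0; −1 → -1, wraps to 9, carry into subsquare.
Longitude subsquare d = 3; −1 → 2 = c.
Latitude extended square 3; +1 → 4.

DL70cr94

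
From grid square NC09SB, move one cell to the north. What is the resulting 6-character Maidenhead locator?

Latitude subsquare b = 1; +1 → 2 = c.
The longitude characters are unchanged.

NC09sc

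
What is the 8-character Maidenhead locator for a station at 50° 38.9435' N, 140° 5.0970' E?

Add 180° to longitude and 90° to latitude: 320.08495, 140.64906.
Field (20°×10°, letters A–R): lon ⌊320.08495/20⌋ = 16 → Q; lat ⌊140.64906/10⌋ = 14 → O.
Square (2°×1°, digits 0–9): lon ⌊0.08495/2⌋ = 0; lat ⌊0.64906/1⌋ = 0.
Subsquare (5′×2.5′, letters a–x): lon ⌊0.08495/0.0833333⌋ = 1 → b; lat ⌊0.64906/0.0416667⌋ = 15 → p.
Extended square (30″×15″, digits 0–9): lon ⌊0.00162/0.00833333⌋ = 0; lat ⌊0.02406/0.00416667⌋ = 5.

QO00bp05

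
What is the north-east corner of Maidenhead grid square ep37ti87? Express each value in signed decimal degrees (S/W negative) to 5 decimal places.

67.36667, -92.34167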